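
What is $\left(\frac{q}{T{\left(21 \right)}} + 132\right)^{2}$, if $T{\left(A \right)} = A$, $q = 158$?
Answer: $\frac{8584900}{441} \approx 19467.0$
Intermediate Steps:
$\left(\frac{q}{T{\left(21 \right)}} + 132\right)^{2} = \left(\frac{158}{21} + 132\right)^{2} = \left(\frac{2930}{21}\right)^{2} = \frac{8584900}{441}$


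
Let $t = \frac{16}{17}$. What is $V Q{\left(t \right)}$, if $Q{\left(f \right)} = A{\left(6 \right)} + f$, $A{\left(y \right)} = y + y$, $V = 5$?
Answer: $\frac{1100}{17} \approx 64.706$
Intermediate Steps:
$A{\left(y \right)} = 2 y$
$t = \frac{16}{17}$ ($t = 16 \cdot \frac{1}{17} = \frac{16}{17} \approx 0.94118$)
$Q{\left(f \right)} = 12 + f$ ($Q{\left(f \right)} = 2 \cdot 6 + f = 12 + f$)
$V Q{\left(t \right)} = 5 \left(12 + \frac{16}{17}\right) = 5 \cdot \frac{220}{17} = \frac{1100}{17}$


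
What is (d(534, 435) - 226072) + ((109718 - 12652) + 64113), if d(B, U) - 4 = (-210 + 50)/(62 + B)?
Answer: -9668501/149 ≈ -64889.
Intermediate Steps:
d(B, U) = 4 - 160/(62 + B) (d(B, U) = 4 + (-210 + 50)/(62 + B) = 4 - 160/(62 + B))
(d(534, 435) - 226072) + ((109718 - 12652) + 64113) = (4*(22 + 534)/(62 + 534) - 226072) + ((109718 - 12652) + 64113) = (4*556/596 - 226072) + (97066 + 64113) = (4*(1/596)*556 - 226072) + 161179 = (556/149 - 226072) + 161179 = -33684172/149 + 161179 = -9668501/149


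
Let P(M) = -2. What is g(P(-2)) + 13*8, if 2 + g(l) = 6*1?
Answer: 108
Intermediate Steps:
g(l) = 4 (g(l) = -2 + 6*1 = -2 + 6 = 4)
g(P(-2)) + 13*8 = 4 + 13*8 = 4 + 104 = 108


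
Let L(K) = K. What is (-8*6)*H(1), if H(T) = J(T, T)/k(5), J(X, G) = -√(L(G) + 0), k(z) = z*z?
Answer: 48/25 ≈ 1.9200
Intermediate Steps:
k(z) = z²
J(X, G) = -√G (J(X, G) = -√(G + 0) = -√G)
H(T) = -√T/25 (H(T) = (-√T)/(5²) = -√T/25)
(-8*6)*H(1) = (-8*6)*(-√1/25) = -(-48)/25 = -48*(-1/25) = 48/25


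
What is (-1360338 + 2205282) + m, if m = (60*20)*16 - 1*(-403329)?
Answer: 1267473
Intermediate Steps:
m = 422529 (m = 1200*16 + 403329 = 19200 + 403329 = 422529)
(-1360338 + 2205282) + m = (-1360338 + 2205282) + 422529 = 844944 + 422529 = 1267473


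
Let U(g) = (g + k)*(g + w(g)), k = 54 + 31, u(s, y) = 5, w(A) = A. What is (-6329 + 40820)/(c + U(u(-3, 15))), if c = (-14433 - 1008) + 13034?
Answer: -34491/1507 ≈ -22.887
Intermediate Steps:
k = 85
c = -2407 (c = -15441 + 13034 = -2407)
U(g) = 2*g*(85 + g) (U(g) = (g + 85)*(g + g) = (85 + g)*(2*g) = 2*g*(85 + g))
(-6329 + 40820)/(c + U(u(-3, 15))) = (-6329 + 40820)/(-2407 + 2*5*(85 + 5)) = 34491/(-2407 + 2*5*90) = 34491/(-2407 + 900) = 34491/(-1507) = 34491*(-1/1507) = -34491/1507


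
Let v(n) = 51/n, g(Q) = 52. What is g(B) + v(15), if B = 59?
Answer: 277/5 ≈ 55.400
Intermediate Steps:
g(B) + v(15) = 52 + 51/15 = 52 + 51*(1/15) = 52 + 17/5 = 277/5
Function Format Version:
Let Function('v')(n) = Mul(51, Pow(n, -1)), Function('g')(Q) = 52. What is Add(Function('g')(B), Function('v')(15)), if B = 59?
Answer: Rational(277, 5) ≈ 55.400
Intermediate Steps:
Add(Function('g')(B), Function('v')(15)) = Add(52, Mul(51, Pow(15, -1))) = Add(52, Mul(51, Rational(1, 15))) = Add(52, Rational(17, 5)) = Rational(277, 5)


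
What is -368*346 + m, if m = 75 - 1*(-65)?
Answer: -127188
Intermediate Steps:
m = 140 (m = 75 + 65 = 140)
-368*346 + m = -368*346 + 140 = -127328 + 140 = -127188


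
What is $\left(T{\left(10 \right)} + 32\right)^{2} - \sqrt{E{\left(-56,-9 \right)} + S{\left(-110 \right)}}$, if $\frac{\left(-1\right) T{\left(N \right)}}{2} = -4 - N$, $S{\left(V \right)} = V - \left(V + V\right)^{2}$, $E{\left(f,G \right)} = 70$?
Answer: $3600 - 2 i \sqrt{12110} \approx 3600.0 - 220.09 i$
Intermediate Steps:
$S{\left(V \right)} = V - 4 V^{2}$ ($S{\left(V \right)} = V - \left(2 V\right)^{2} = V - 4 V^{2}$)
$T{\left(N \right)} = 8 + 2 N$ ($T{\left(N \right)} = - 2 \left(-4 - N\right) = 8 + 2 N$)
$\left(T{\left(10 \right)} + 32\right)^{2} - \sqrt{E{\left(-56,-9 \right)} + S{\left(-110 \right)}} = \left(\left(8 + 2 \cdot 10\right) + 32\right)^{2} - \sqrt{70 - 110 \left(1 - -440\right)} = \left(\left(8 + 20\right) + 32\right)^{2} - \sqrt{70 - 110 \left(1 + 440\right)} = \left(28 + 32\right)^{2} - \sqrt{70 - 48510} = 60^{2} - \sqrt{70 - 48510} = 3600 - \sqrt{-48440} = 3600 - 2 i \sqrt{12110}$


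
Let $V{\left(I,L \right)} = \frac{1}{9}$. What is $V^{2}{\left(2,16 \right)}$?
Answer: $\frac{1}{81} \approx 0.012346$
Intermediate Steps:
$V{\left(I,L \right)} = \frac{1}{9}$
$V^{2}{\left(2,16 \right)} = \left(\frac{1}{9}\right)^{2} = \frac{1}{81}$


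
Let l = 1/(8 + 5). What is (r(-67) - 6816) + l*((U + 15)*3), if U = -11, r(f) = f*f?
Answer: -30239/13 ≈ -2326.1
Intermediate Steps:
l = 1/13 ≈ 0.076923
r(f) = f²
(r(-67) - 6816) + l*((U + 15)*3) = ((-67)² - 6816) + ((-11 + 15)*3)/13 = (4489 - 6816) + (4*3)/13 = -2327 + (1/13)*12 = -2327 + 12/13 = -30239/13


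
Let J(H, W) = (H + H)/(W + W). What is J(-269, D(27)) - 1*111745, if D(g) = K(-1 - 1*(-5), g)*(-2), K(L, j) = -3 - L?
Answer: -1564699/14 ≈ -1.1176e+5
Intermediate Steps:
D(g) = 14 (D(g) = (-3 - (-1 - 1*(-5)))*(-2) = (-3 - (-1 + 5))*(-2) = (-3 - 1*4)*(-2) = (-3 - 4)*(-2) = -7*(-2) = 14)
J(H, W) = H/W (J(H, W) = (2*H)/((2*W)) = (2*H)*(1/(2*W)) = H/W)
J(-269, D(27)) - 1*111745 = -269/14 - 1*111745 = -269*1/14 - 111745 = -269/14 - 111745 = -1564699/14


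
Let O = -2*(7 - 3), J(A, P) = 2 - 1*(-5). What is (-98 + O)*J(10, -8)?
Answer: -742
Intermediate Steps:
J(A, P) = 7 (J(A, P) = 2 + 5 = 7)
O = -8 (O = -2*4 = -8)
(-98 + O)*J(10, -8) = (-98 - 8)*7 = -106*7 = -742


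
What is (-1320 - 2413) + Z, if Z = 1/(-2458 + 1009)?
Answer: -5409118/1449 ≈ -3733.0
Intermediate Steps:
Z = -1/1449 (Z = 1/(-1449) = -1/1449 ≈ -0.00069013)
(-1320 - 2413) + Z = (-1320 - 2413) - 1/1449 = -3733 - 1/1449 = -5409118/1449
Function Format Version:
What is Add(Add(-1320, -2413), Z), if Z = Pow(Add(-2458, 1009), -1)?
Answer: Rational(-5409118, 1449) ≈ -3733.0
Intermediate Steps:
Z = Rational(-1, 1449) (Z = Pow(-1449, -1) = Rational(-1, 1449) ≈ -0.00069013)
Add(Add(-1320, -2413), Z) = Add(Add(-1320, -2413), Rational(-1, 1449)) = Add(-3733, Rational(-1, 1449)) = Rational(-5409118, 1449)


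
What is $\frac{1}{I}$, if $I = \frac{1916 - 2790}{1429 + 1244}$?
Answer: $- \frac{2673}{874} \approx -3.0584$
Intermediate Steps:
$I = - \frac{874}{2673} \approx -0.32697$
$\frac{1}{I} = \frac{1}{- \frac{874}{2673}} = - \frac{2673}{874}$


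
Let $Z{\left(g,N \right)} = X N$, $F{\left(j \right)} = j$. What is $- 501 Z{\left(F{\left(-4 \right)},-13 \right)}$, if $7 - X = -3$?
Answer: $65130$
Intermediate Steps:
$X = 10$ ($X = 7 - -3 = 7 + 3 = 10$)
$Z{\left(g,N \right)} = 10 N$
$- 501 Z{\left(F{\left(-4 \right)},-13 \right)} = - 501 \cdot 10 \left(-13\right) = \left(-501\right) \left(-130\right) = 65130$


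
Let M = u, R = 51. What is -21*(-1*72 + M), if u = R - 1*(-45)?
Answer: -504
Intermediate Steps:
u = 96 (u = 51 - 1*(-45) = 51 + 45 = 96)
M = 96
-21*(-1*72 + M) = -21*(-1*72 + 96) = -21*(-72 + 96) = -21*24 = -504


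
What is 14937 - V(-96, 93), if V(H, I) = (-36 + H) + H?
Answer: 15165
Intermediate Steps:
V(H, I) = -36 + 2*H
14937 - V(-96, 93) = 14937 - (-36 + 2*(-96)) = 14937 - (-36 - 192) = 14937 - 1*(-228) = 14937 + 228 = 15165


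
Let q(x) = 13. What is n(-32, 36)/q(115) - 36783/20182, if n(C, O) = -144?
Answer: -3384387/262366 ≈ -12.899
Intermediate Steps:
n(-32, 36)/q(115) - 36783/20182 = -144/13 - 36783/20182 = -3384387/262366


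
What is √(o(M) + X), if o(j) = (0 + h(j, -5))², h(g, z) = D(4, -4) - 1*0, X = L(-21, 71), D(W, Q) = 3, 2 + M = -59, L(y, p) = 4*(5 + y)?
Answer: I*√55 ≈ 7.4162*I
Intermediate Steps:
L(y, p) = 20 + 4*y
M = -61 (M = -2 - 59 = -61)
X = -64 (X = 20 + 4*(-21) = 20 - 84 = -64)
h(g, z) = 3 (h(g, z) = 3 - 1*0 = 3 + 0 = 3)
o(j) = 9 (o(j) = (0 + 3)² = 3² = 9)
√(o(M) + X) = √(9 - 64) = √(-55) = I*√55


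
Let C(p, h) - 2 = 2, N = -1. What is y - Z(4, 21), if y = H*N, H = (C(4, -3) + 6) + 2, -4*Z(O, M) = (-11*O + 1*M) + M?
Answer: -25/2 ≈ -12.500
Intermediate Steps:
C(p, h) = 4 (C(p, h) = 2 + 2 = 4)
Z(O, M) = -M/2 + 11*O/4 (Z(O, M) = -((-11*O + 1*M) + M)/4 = -((-11*O + M) + M)/4 = -((M - 11*O) + M)/4 = -(-11*O + 2*M)/4 = -M/2 + 11*O/4)
H = 12 (H = (4 + 6) + 2 = 10 + 2 = 12)
y = -12 (y = 12*(-1) = -12)
y - Z(4, 21) = -12 - (-1/2*21 + (11/4)*4) = -12 - (-21/2 + 11) = -12 - 1*1/2 = -12 - 1/2 = -25/2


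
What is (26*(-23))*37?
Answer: -22126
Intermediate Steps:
(26*(-23))*37 = -598*37 = -22126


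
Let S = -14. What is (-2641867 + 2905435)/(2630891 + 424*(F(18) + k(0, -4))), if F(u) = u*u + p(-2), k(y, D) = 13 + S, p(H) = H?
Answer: 263568/2766995 ≈ 0.095254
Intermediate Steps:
k(y, D) = -1 (k(y, D) = 13 - 14 = -1)
F(u) = -2 + u**2 (F(u) = u*u - 2 = u**2 - 2 = -2 + u**2)
(-2641867 + 2905435)/(2630891 + 424*(F(18) + k(0, -4))) = (-2641867 + 2905435)/(2630891 + 424*((-2 + 18**2) - 1)) = 263568/(2630891 + 424*((-2 + 324) - 1)) = 263568/(2630891 + 424*(322 - 1)) = 263568/(2630891 + 424*321) = 263568/(2630891 + 136104) = 263568/2766995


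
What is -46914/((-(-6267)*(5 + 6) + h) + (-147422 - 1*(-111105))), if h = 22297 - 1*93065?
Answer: 7819/6358 ≈ 1.2298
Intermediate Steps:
h = -70768 (h = 22297 - 93065 = -70768)
-46914/((-(-6267)*(5 + 6) + h) + (-147422 - 1*(-111105))) = -46914/((-(-6267)*(5 + 6) - 70768) + (-147422 - 1*(-111105))) = -46914/((-(-6267)*11 - 70768) + (-147422 + 111105)) = -46914/((-6267*(-11) - 70768) - 36317) = -46914/((68937 - 70768) - 36317) = -46914/(-1831 - 36317) = -46914/(-38148) = -46914*(-1/38148) = 7819/6358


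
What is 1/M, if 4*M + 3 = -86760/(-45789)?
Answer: -61052/16869 ≈ -3.6192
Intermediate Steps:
M = -16869/61052 (M = -¾ + (-86760/(-45789))/4 = -¾ + (-86760*(-1/45789))/4 = -¾ + (¼)*(28920/15263) = -¾ + 7230/15263 = -16869/61052 ≈ -0.27631)
1/M = 1/(-16869/61052) = -61052/16869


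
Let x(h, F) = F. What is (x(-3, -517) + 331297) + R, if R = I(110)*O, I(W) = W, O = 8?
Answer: 331660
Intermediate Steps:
R = 880 (R = 110*8 = 880)
(x(-3, -517) + 331297) + R = (-517 + 331297) + 880 = 330780 + 880 = 331660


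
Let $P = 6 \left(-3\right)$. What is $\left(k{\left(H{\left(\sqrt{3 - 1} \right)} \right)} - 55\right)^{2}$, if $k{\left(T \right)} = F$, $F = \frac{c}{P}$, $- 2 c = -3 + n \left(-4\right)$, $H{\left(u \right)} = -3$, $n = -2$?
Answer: $\frac{3900625}{1296} \approx 3009.7$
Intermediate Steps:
$P = -18$
$c = - \frac{5}{2}$ ($c = - \frac{-3 - -8}{2} = - \frac{-3 + 8}{2} = \left(- \frac{1}{2}\right) 5 = - \frac{5}{2} \approx -2.5$)
$F = \frac{5}{36}$ ($F = - \frac{5}{2 \left(-18\right)} = \left(- \frac{5}{2}\right) \left(- \frac{1}{18}\right) = \frac{5}{36} \approx 0.13889$)
$k{\left(T \right)} = \frac{5}{36}$
$\left(k{\left(H{\left(\sqrt{3 - 1} \right)} \right)} - 55\right)^{2} = \left(\frac{5}{36} - 55\right)^{2} = \left(- \frac{1975}{36}\right)^{2} = \frac{3900625}{1296}$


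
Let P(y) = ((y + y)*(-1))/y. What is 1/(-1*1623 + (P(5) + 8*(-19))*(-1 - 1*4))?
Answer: -1/853 ≈ -0.0011723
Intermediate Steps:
P(y) = -2 (P(y) = ((2*y)*(-1))/y = (-2*y)/y = -2)
1/(-1*1623 + (P(5) + 8*(-19))*(-1 - 1*4)) = 1/(-1*1623 + (-2 + 8*(-19))*(-1 - 1*4)) = 1/(-1623 + (-2 - 152)*(-1 - 4)) = 1/(-1623 - 154*(-5)) = 1/(-1623 + 770) = 1/(-853) = -1/853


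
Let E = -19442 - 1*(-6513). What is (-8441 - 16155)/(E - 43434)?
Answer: 24596/56363 ≈ 0.43639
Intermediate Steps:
E = -12929 (E = -19442 + 6513 = -12929)
(-8441 - 16155)/(E - 43434) = (-8441 - 16155)/(-12929 - 43434) = -24596/(-56363) = -24596*(-1/56363) = 24596/56363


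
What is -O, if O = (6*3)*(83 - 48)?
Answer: -630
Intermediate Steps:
O = 630 (O = 18*35 = 630)
-O = -1*630 = -630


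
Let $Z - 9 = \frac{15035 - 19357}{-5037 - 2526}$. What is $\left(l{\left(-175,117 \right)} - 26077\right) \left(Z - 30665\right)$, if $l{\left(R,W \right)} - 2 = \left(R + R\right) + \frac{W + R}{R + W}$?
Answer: $\frac{2042108428848}{2521} \approx 8.1004 \cdot 10^{8}$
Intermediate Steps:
$Z = \frac{72389}{7563}$ ($Z = 9 + \frac{15035 - 19357}{-5037 - 2526} = 9 - \frac{4322}{-7563} = 9 - - \frac{4322}{7563} = 9 + \frac{4322}{7563} = \frac{72389}{7563} \approx 9.5715$)
$l{\left(R,W \right)} = 3 + 2 R$ ($l{\left(R,W \right)} = 2 + \left(\left(R + R\right) + \frac{W + R}{R + W}\right) = 2 + \left(2 R + \frac{R + W}{R + W}\right) = 2 + \left(2 R + 1\right) = 2 + \left(1 + 2 R\right) = 3 + 2 R$)
$\left(l{\left(-175,117 \right)} - 26077\right) \left(Z - 30665\right) = \left(\left(3 + 2 \left(-175\right)\right) - 26077\right) \left(\frac{72389}{7563} - 30665\right) = \left(\left(3 - 350\right) - 26077\right) \left(- \frac{231847006}{7563}\right) = \left(-347 - 26077\right) \left(- \frac{231847006}{7563}\right) = \left(-26424\right) \left(- \frac{231847006}{7563}\right) = \frac{2042108428848}{2521}$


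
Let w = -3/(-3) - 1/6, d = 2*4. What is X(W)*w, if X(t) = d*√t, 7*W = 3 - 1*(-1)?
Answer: 40*√7/21 ≈ 5.0395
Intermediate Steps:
d = 8
W = 4/7 (W = (3 - 1*(-1))/7 = (3 + 1)/7 = (⅐)*4 = 4/7 ≈ 0.57143)
X(t) = 8*√t
w = ⅚ (w = -3*(-⅓) - 1*⅙ = 1 - ⅙ = ⅚ ≈ 0.83333)
X(W)*w = (8*√(4/7))*(⅚) = (8*(2*√7/7))*(⅚) = (16*√7/7)*(⅚) = 40*√7/21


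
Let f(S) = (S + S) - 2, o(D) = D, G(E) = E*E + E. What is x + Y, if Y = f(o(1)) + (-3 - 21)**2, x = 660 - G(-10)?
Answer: 1146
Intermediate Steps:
G(E) = E + E**2 (G(E) = E**2 + E = E + E**2)
f(S) = -2 + 2*S (f(S) = 2*S - 2 = -2 + 2*S)
x = 570 (x = 660 - (-10)*(1 - 10) = 660 - (-10)*(-9) = 660 - 1*90 = 660 - 90 = 570)
Y = 576 (Y = (-2 + 2*1) + (-3 - 21)**2 = (-2 + 2) + (-24)**2 = 0 + 576 = 576)
x + Y = 570 + 576 = 1146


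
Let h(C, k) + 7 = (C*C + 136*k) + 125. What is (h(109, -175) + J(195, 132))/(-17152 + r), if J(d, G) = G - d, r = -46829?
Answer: 11864/63981 ≈ 0.18543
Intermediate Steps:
h(C, k) = 118 + C² + 136*k (h(C, k) = -7 + ((C*C + 136*k) + 125) = -7 + ((C² + 136*k) + 125) = -7 + (125 + C² + 136*k) = 118 + C² + 136*k)
(h(109, -175) + J(195, 132))/(-17152 + r) = ((118 + 109² + 136*(-175)) + (132 - 1*195))/(-17152 - 46829) = ((118 + 11881 - 23800) + (132 - 195))/(-63981) = (-11801 - 63)*(-1/63981) = -11864*(-1/63981) = 11864/63981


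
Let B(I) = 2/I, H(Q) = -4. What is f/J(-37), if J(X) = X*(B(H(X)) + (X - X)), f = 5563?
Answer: 11126/37 ≈ 300.70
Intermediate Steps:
J(X) = -X/2 (J(X) = X*(2/(-4) + (X - X)) = X*(2*(-¼) + 0) = X*(-½ + 0) = X*(-½) = -X/2)
f/J(-37) = 5563/((-½*(-37))) = 5563/(37/2) = 5563*(2/37) = 11126/37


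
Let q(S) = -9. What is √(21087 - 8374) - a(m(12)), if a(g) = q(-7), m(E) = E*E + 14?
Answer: 9 + √12713 ≈ 121.75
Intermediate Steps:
m(E) = 14 + E² (m(E) = E² + 14 = 14 + E²)
a(g) = -9
√(21087 - 8374) - a(m(12)) = √(21087 - 8374) - 1*(-9) = √12713 + 9 = 9 + √12713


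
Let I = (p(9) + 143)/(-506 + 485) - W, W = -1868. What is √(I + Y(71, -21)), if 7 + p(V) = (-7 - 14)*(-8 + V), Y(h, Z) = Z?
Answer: 4*√50757/21 ≈ 42.913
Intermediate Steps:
p(V) = 161 - 21*V (p(V) = -7 + (-7 - 14)*(-8 + V) = -7 - 21*(-8 + V) = -7 + (168 - 21*V) = 161 - 21*V)
I = 39113/21 (I = ((161 - 21*9) + 143)/(-506 + 485) - 1*(-1868) = ((161 - 189) + 143)/(-21) + 1868 = (-28 + 143)*(-1/21) + 1868 = 115*(-1/21) + 1868 = -115/21 + 1868 = 39113/21 ≈ 1862.5)
√(I + Y(71, -21)) = √(39113/21 - 21) = √(38672/21) = 4*√50757/21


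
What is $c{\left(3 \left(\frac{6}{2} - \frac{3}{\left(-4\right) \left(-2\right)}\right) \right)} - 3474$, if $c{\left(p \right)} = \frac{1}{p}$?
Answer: $- \frac{218854}{63} \approx -3473.9$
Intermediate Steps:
$c{\left(3 \left(\frac{6}{2} - \frac{3}{\left(-4\right) \left(-2\right)}\right) \right)} - 3474 = \frac{1}{3 \left(\frac{6}{2} - \frac{3}{\left(-4\right) \left(-2\right)}\right)} - 3474 = \frac{1}{3 \left(6 \cdot \frac{1}{2} - \frac{3}{8}\right)} - 3474 = \frac{1}{3 \left(3 - \frac{3}{8}\right)} - 3474 = \frac{1}{3 \cdot \frac{21}{8}} - 3474 = \frac{1}{\frac{63}{8}} - 3474 = \frac{8}{63} - 3474 = - \frac{218854}{63}$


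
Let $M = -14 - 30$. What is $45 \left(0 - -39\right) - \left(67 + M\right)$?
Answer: $1732$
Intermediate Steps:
$M = -44$ ($M = -14 - 30 = -44$)
$45 \left(0 - -39\right) - \left(67 + M\right) = 45 \left(0 - -39\right) - 23 = 45 \left(0 + 39\right) + \left(-67 + 44\right) = 45 \cdot 39 - 23 = 1755 - 23 = 1732$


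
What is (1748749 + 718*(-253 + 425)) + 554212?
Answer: 2426457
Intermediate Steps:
(1748749 + 718*(-253 + 425)) + 554212 = (1748749 + 718*172) + 554212 = (1748749 + 123496) + 554212 = 1872245 + 554212 = 2426457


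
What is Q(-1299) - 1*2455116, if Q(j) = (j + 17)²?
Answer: -811592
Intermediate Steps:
Q(j) = (17 + j)²
Q(-1299) - 1*2455116 = (17 - 1299)² - 1*2455116 = (-1282)² - 2455116 = 1643524 - 2455116 = -811592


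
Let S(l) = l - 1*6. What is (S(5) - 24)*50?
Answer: -1250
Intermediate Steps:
S(l) = -6 + l (S(l) = l - 6 = -6 + l)
(S(5) - 24)*50 = ((-6 + 5) - 24)*50 = (-1 - 24)*50 = -25*50 = -1250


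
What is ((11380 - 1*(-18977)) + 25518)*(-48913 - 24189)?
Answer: -4084574250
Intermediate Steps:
((11380 - 1*(-18977)) + 25518)*(-48913 - 24189) = ((11380 + 18977) + 25518)*(-73102) = (30357 + 25518)*(-73102) = 55875*(-73102) = -4084574250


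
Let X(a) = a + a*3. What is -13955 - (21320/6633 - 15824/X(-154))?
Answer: -649286579/46431 ≈ -13984.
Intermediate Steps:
X(a) = 4*a (X(a) = a + 3*a = 4*a)
-13955 - (21320/6633 - 15824/X(-154)) = -13955 - (21320/6633 - 15824/(4*(-154))) = -13955 - (21320*(1/6633) - 15824/(-616)) = -13955 - (21320/6633 - 15824*(-1/616)) = -13955 - (21320/6633 + 1978/77) = -13955 - 1*1341974/46431 = -13955 - 1341974/46431 = -649286579/46431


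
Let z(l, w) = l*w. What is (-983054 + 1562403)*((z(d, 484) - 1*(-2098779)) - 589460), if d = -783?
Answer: 654865404103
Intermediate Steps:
(-983054 + 1562403)*((z(d, 484) - 1*(-2098779)) - 589460) = (-983054 + 1562403)*((-783*484 - 1*(-2098779)) - 589460) = 579349*((-378972 + 2098779) - 589460) = 579349*(1719807 - 589460) = 579349*1130347 = 654865404103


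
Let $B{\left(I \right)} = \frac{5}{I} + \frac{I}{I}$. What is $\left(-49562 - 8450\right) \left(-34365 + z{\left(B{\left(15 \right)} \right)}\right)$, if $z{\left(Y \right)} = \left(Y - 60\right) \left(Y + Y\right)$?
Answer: $\frac{18023922316}{9} \approx 2.0027 \cdot 10^{9}$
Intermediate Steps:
$B{\left(I \right)} = 1 + \frac{5}{I}$ ($B{\left(I \right)} = \frac{5}{I} + 1 = 1 + \frac{5}{I}$)
$z{\left(Y \right)} = 2 Y \left(-60 + Y\right)$ ($z{\left(Y \right)} = \left(-60 + Y\right) 2 Y = 2 Y \left(-60 + Y\right)$)
$\left(-49562 - 8450\right) \left(-34365 + z{\left(B{\left(15 \right)} \right)}\right) = \left(-49562 - 8450\right) \left(-34365 + 2 \frac{5 + 15}{15} \left(-60 + \frac{5 + 15}{15}\right)\right) = - 58012 \left(-34365 + 2 \cdot \frac{1}{15} \cdot 20 \left(-60 + \frac{1}{15} \cdot 20\right)\right) = - 58012 \left(-34365 + 2 \cdot \frac{4}{3} \left(-60 + \frac{4}{3}\right)\right) = - 58012 \left(-34365 + 2 \cdot \frac{4}{3} \left(- \frac{176}{3}\right)\right) = - 58012 \left(-34365 - \frac{1408}{9}\right) = \left(-58012\right) \left(- \frac{310693}{9}\right) = \frac{18023922316}{9}$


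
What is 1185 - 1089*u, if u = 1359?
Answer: -1478766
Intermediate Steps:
1185 - 1089*u = 1185 - 1089*1359 = 1185 - 1479951 = -1478766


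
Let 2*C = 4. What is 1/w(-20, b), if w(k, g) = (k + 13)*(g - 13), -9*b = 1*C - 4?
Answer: 9/805 ≈ 0.011180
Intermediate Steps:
C = 2 (C = (½)*4 = 2)
b = 2/9 (b = -(1*2 - 4)/9 = -(2 - 4)/9 = -⅑*(-2) = 2/9 ≈ 0.22222)
w(k, g) = (-13 + g)*(13 + k) (w(k, g) = (13 + k)*(-13 + g) = (-13 + g)*(13 + k))
1/w(-20, b) = 1/(-169 - 13*(-20) + 13*(2/9) + (2/9)*(-20)) = 1/(-169 + 260 + 26/9 - 40/9) = 1/(805/9) = 9/805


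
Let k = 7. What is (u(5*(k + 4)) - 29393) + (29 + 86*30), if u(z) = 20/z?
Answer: -294620/11 ≈ -26784.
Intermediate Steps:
(u(5*(k + 4)) - 29393) + (29 + 86*30) = (20/((5*(7 + 4))) - 29393) + (29 + 86*30) = (20/((5*11)) - 29393) + (29 + 2580) = (20/55 - 29393) + 2609 = (20*(1/55) - 29393) + 2609 = (4/11 - 29393) + 2609 = -323319/11 + 2609 = -294620/11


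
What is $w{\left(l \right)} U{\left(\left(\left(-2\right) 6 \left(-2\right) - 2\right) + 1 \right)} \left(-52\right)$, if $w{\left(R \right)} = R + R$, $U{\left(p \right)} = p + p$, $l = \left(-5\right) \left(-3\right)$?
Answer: $-71760$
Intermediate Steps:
$l = 15$
$U{\left(p \right)} = 2 p$
$w{\left(R \right)} = 2 R$
$w{\left(l \right)} U{\left(\left(\left(-2\right) 6 \left(-2\right) - 2\right) + 1 \right)} \left(-52\right) = 2 \cdot 15 \cdot 2 \left(\left(\left(-2\right) 6 \left(-2\right) - 2\right) + 1\right) \left(-52\right) = 30 \cdot 2 \left(\left(\left(-12\right) \left(-2\right) - 2\right) + 1\right) \left(-52\right) = 30 \cdot 2 \left(\left(24 - 2\right) + 1\right) \left(-52\right) = 30 \cdot 2 \left(22 + 1\right) \left(-52\right) = 30 \cdot 2 \cdot 23 \left(-52\right) = 30 \cdot 46 \left(-52\right) = 1380 \left(-52\right) = -71760$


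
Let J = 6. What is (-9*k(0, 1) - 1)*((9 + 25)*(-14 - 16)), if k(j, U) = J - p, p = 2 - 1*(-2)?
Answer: 19380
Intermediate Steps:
p = 4 (p = 2 + 2 = 4)
k(j, U) = 2 (k(j, U) = 6 - 1*4 = 6 - 4 = 2)
(-9*k(0, 1) - 1)*((9 + 25)*(-14 - 16)) = (-9*2 - 1)*((9 + 25)*(-14 - 16)) = (-18 - 1)*(34*(-30)) = -19*(-1020) = 19380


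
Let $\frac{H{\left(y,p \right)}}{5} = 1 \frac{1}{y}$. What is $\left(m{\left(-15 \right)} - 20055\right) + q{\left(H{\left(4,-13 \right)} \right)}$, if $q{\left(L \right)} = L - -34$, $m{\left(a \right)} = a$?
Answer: $- \frac{80139}{4} \approx -20035.0$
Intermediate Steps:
$H{\left(y,p \right)} = \frac{5}{y}$ ($H{\left(y,p \right)} = 5 \cdot 1 \frac{1}{y} = \frac{5}{y}$)
$q{\left(L \right)} = 34 + L$ ($q{\left(L \right)} = L + 34 = 34 + L$)
$\left(m{\left(-15 \right)} - 20055\right) + q{\left(H{\left(4,-13 \right)} \right)} = \left(-15 - 20055\right) + \left(34 + \frac{5}{4}\right) = -20070 + \left(34 + 5 \cdot \frac{1}{4}\right) = -20070 + \left(34 + \frac{5}{4}\right) = -20070 + \frac{141}{4} = - \frac{80139}{4}$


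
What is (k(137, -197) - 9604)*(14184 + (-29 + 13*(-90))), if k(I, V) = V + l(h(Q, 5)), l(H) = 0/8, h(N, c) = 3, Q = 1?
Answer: -127265985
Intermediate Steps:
l(H) = 0 (l(H) = 0*(1/8) = 0)
k(I, V) = V (k(I, V) = V + 0 = V)
(k(137, -197) - 9604)*(14184 + (-29 + 13*(-90))) = (-197 - 9604)*(14184 + (-29 + 13*(-90))) = -9801*(14184 + (-29 - 1170)) = -9801*(14184 - 1199) = -9801*12985 = -127265985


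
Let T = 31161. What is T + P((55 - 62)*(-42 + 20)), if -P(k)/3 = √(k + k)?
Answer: 31161 - 6*√77 ≈ 31108.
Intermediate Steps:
P(k) = -3*√2*√k (P(k) = -3*√(k + k) = -3*√2*√k)
T + P((55 - 62)*(-42 + 20)) = 31161 - 3*√2*√((55 - 62)*(-42 + 20)) = 31161 - 3*√2*√(-7*(-22)) = 31161 - 3*√2*√154 = 31161 - 6*√77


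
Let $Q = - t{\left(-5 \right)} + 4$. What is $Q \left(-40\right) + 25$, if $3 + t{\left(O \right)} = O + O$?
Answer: $-655$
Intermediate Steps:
$t{\left(O \right)} = -3 + 2 O$ ($t{\left(O \right)} = -3 + \left(O + O\right) = -3 + 2 O$)
$Q = 17$ ($Q = - (-3 + 2 \left(-5\right)) + 4 = - (-3 - 10) + 4 = \left(-1\right) \left(-13\right) + 4 = 13 + 4 = 17$)
$Q \left(-40\right) + 25 = 17 \left(-40\right) + 25 = -680 + 25 = -655$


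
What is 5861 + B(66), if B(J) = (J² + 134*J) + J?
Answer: 19127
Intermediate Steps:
B(J) = J² + 135*J
5861 + B(66) = 5861 + 66*(135 + 66) = 5861 + 66*201 = 5861 + 13266 = 19127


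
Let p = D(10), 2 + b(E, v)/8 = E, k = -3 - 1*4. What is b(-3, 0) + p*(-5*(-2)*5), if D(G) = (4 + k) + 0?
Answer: -190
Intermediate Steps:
k = -7 (k = -3 - 4 = -7)
b(E, v) = -16 + 8*E
D(G) = -3 (D(G) = (4 - 7) + 0 = -3 + 0 = -3)
p = -3
b(-3, 0) + p*(-5*(-2)*5) = (-16 + 8*(-3)) - 3*(-5*(-2))*5 = (-16 - 24) - 30*5 = -40 - 3*50 = -40 - 150 = -190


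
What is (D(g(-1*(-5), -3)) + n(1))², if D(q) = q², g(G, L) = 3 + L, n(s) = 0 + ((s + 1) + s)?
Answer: 9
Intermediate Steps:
n(s) = 1 + 2*s (n(s) = 0 + ((1 + s) + s) = 0 + (1 + 2*s) = 1 + 2*s)
(D(g(-1*(-5), -3)) + n(1))² = ((3 - 3)² + (1 + 2*1))² = (0² + (1 + 2))² = (0 + 3)² = 3² = 9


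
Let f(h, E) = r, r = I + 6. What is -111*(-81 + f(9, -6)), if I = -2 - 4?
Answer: 8991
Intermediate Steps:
I = -6
r = 0 (r = -6 + 6 = 0)
f(h, E) = 0
-111*(-81 + f(9, -6)) = -111*(-81 + 0) = -111*(-81) = 8991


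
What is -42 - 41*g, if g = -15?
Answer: 573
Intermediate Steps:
-42 - 41*g = -42 - 41*(-15) = -42 + 615 = 573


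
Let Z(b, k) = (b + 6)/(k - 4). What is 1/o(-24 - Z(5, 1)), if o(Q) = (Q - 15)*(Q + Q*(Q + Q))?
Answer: -27/769454 ≈ -3.5090e-5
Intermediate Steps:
Z(b, k) = (6 + b)/(-4 + k)
o(Q) = (-15 + Q)*(Q + 2*Q²) (o(Q) = (-15 + Q)*(Q + Q*(2*Q)) = (-15 + Q)*(Q + 2*Q²))
1/o(-24 - Z(5, 1)) = 1/((-24 - (6 + 5)/(-4 + 1))*(-15 - 29*(-24 - (6 + 5)/(-4 + 1)) + 2*(-24 - (6 + 5)/(-4 + 1))²)) = 1/((-24 - 11/(-3))*(-15 - 29*(-24 - 11/(-3)) + 2*(-24 - 11/(-3))²)) = 1/((-24 - (-1)*11/3)*(-15 - 29*(-24 - (-1)*11/3) + 2*(-24 - (-1)*11/3)²)) = 1/((-24 - 1*(-11/3))*(-15 - 29*(-24 - 1*(-11/3)) + 2*(-24 - 1*(-11/3))²)) = 1/((-24 + 11/3)*(-15 - 29*(-24 + 11/3) + 2*(-24 + 11/3)²)) = 1/(-61*(-15 - 29*(-61/3) + 2*(-61/3)²)/3) = 1/(-61*(-15 + 1769/3 + 2*(3721/9))/3) = 1/(-61*(-15 + 1769/3 + 7442/9)/3) = 1/(-61/3*12614/9) = 1/(-769454/27) = -27/769454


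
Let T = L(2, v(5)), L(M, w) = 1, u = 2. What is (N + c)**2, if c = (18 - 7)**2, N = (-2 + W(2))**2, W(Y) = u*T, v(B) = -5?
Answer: 14641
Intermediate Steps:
T = 1
W(Y) = 2 (W(Y) = 2*1 = 2)
N = 0 (N = (-2 + 2)**2 = 0**2 = 0)
c = 121 (c = 11**2 = 121)
(N + c)**2 = (0 + 121)**2 = 121**2 = 14641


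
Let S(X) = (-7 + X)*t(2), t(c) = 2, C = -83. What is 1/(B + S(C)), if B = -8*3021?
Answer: -1/24348 ≈ -4.1071e-5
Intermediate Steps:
S(X) = -14 + 2*X (S(X) = (-7 + X)*2 = -14 + 2*X)
B = -24168
1/(B + S(C)) = 1/(-24168 + (-14 + 2*(-83))) = 1/(-24168 + (-14 - 166)) = 1/(-24168 - 180) = 1/(-24348) = -1/24348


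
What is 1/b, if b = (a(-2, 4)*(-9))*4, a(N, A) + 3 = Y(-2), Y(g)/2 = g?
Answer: 1/252 ≈ 0.0039683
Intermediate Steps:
Y(g) = 2*g
a(N, A) = -7 (a(N, A) = -3 + 2*(-2) = -3 - 4 = -7)
b = 252 (b = -7*(-9)*4 = 63*4 = 252)
1/b = 1/252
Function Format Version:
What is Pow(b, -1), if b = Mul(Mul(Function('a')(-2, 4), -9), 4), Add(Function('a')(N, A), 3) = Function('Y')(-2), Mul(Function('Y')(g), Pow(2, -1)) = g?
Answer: Rational(1, 252) ≈ 0.0039683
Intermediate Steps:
Function('Y')(g) = Mul(2, g)
Function('a')(N, A) = -7 (Function('a')(N, A) = Add(-3, Mul(2, -2)) = Add(-3, -4) = -7)
b = 252 (b = Mul(Mul(-7, -9), 4) = Mul(63, 4) = 252)
Pow(b, -1) = Pow(252, -1) = Rational(1, 252)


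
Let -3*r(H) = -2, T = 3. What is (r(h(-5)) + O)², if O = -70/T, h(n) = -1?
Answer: 4624/9 ≈ 513.78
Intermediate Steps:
r(H) = ⅔ (r(H) = -⅓*(-2) = ⅔)
O = -70/3 ≈ -23.333
(r(h(-5)) + O)² = (⅔ - 70/3)² = (-68/3)² = 4624/9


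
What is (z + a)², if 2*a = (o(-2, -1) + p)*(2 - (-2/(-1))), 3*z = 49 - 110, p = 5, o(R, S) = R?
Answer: 3721/9 ≈ 413.44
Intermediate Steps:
z = -61/3 (z = (49 - 110)/3 = (⅓)*(-61) = -61/3 ≈ -20.333)
a = 0 (a = ((-2 + 5)*(2 - (-2/(-1))))/2 = (3*(2 - (-2*(-1))))/2 = (3*(2 - 2))/2 = (3*0)/2 = (½)*0 = 0)
(z + a)² = (-61/3 + 0)² = (-61/3)² = 3721/9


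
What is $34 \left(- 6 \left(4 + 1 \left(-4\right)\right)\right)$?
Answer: $0$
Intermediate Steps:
$34 \left(- 6 \left(4 + 1 \left(-4\right)\right)\right) = 34 \left(- 6 \left(4 - 4\right)\right) = 34 \left(\left(-6\right) 0\right) = 34 \cdot 0 = 0$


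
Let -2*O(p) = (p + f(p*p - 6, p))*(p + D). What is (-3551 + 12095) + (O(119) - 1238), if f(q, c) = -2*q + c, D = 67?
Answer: 2618002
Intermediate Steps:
f(q, c) = c - 2*q
O(p) = -(67 + p)*(12 - 2*p² + 2*p)/2 (O(p) = -(p + (p - 2*(p*p - 6)))*(p + 67)/2 = -(p + (p - 2*(p² - 6)))*(67 + p)/2 = -(p + (p - 2*(-6 + p²)))*(67 + p)/2 = -(p + (p + (12 - 2*p²)))*(67 + p)/2 = -(p + (12 + p - 2*p²))*(67 + p)/2 = -(12 - 2*p² + 2*p)*(67 + p)/2 = -(67 + p)*(12 - 2*p² + 2*p)/2)
(-3551 + 12095) + (O(119) - 1238) = (-3551 + 12095) + ((-402 + 119³ - 73*119 + 66*119²) - 1238) = 8544 + ((-402 + 1685159 - 8687 + 66*14161) - 1238) = 8544 + ((-402 + 1685159 - 8687 + 934626) - 1238) = 8544 + (2610696 - 1238) = 8544 + 2609458 = 2618002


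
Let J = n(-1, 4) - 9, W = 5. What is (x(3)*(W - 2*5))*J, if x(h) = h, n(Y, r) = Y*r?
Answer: 195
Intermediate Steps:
J = -13 (J = -1*4 - 9 = -4 - 9 = -13)
(x(3)*(W - 2*5))*J = (3*(5 - 2*5))*(-13) = (3*(5 - 10))*(-13) = (3*(-5))*(-13) = -15*(-13) = 195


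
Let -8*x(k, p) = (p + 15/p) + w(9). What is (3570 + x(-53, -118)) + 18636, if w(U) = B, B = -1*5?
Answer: 20976993/944 ≈ 22221.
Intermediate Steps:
B = -5
w(U) = -5
x(k, p) = 5/8 - 15/(8*p) - p/8 (x(k, p) = -((p + 15/p) - 5)/8 = -(-5 + p + 15/p)/8 = 5/8 - 15/(8*p) - p/8)
(3570 + x(-53, -118)) + 18636 = (3570 + (⅛)*(-15 - 1*(-118)*(-5 - 118))/(-118)) + 18636 = (3570 + (⅛)*(-1/118)*(-15 - 1*(-118)*(-123))) + 18636 = (3570 + (⅛)*(-1/118)*(-15 - 14514)) + 18636 = (3570 + (⅛)*(-1/118)*(-14529)) + 18636 = (3570 + 14529/944) + 18636 = 3384609/944 + 18636 = 20976993/944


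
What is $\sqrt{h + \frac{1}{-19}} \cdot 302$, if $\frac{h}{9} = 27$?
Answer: $\frac{604 \sqrt{21926}}{19} \approx 4707.2$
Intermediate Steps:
$h = 243$ ($h = 9 \cdot 27 = 243$)
$\sqrt{h + \frac{1}{-19}} \cdot 302 = \sqrt{243 + \frac{1}{-19}} \cdot 302 = \sqrt{243 - \frac{1}{19}} \cdot 302 = \sqrt{\frac{4616}{19}} \cdot 302 = \frac{2 \sqrt{21926}}{19} \cdot 302 = \frac{604 \sqrt{21926}}{19}$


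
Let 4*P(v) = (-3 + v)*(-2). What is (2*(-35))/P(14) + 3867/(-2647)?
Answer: 328043/29117 ≈ 11.266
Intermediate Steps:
P(v) = 3/2 - v/2 (P(v) = ((-3 + v)*(-2))/4 = (6 - 2*v)/4 = 3/2 - v/2)
(2*(-35))/P(14) + 3867/(-2647) = (2*(-35))/(3/2 - ½*14) + 3867/(-2647) = -70/(3/2 - 7) + 3867*(-1/2647) = -70/(-11/2) - 3867/2647 = -70*(-2/11) - 3867/2647 = 140/11 - 3867/2647 = 328043/29117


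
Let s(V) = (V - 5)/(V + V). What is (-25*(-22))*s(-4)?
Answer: 2475/4 ≈ 618.75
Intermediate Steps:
s(V) = (-5 + V)/(2*V) (s(V) = (-5 + V)/((2*V)) = (-5 + V)*(1/(2*V)) = (-5 + V)/(2*V))
(-25*(-22))*s(-4) = (-25*(-22))*((1/2)*(-5 - 4)/(-4)) = 550*((1/2)*(-1/4)*(-9)) = 550*(9/8) = 2475/4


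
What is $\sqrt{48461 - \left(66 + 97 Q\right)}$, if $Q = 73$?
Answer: $\sqrt{41314} \approx 203.26$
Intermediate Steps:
$\sqrt{48461 - \left(66 + 97 Q\right)} = \sqrt{48461 - 7147} = \sqrt{41314}$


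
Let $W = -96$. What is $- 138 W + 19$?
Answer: $13267$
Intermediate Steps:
$- 138 W + 19 = \left(-138\right) \left(-96\right) + 19 = 13248 + 19 = 13267$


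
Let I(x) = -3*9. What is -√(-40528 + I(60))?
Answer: -I*√40555 ≈ -201.38*I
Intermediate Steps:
I(x) = -27
-√(-40528 + I(60)) = -√(-40528 - 27) = -√(-40555) = -I*√40555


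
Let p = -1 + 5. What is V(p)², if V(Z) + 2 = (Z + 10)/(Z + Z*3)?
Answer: 81/64 ≈ 1.2656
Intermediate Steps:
p = 4
V(Z) = -2 + (10 + Z)/(4*Z) (V(Z) = -2 + (Z + 10)/(Z + Z*3) = -2 + (10 + Z)/(Z + 3*Z) = -2 + (10 + Z)/((4*Z)) = -2 + (10 + Z)*(1/(4*Z)) = -2 + (10 + Z)/(4*Z))
V(p)² = ((¼)*(10 - 7*4)/4)² = ((¼)*(¼)*(10 - 28))² = ((¼)*(¼)*(-18))² = (-9/8)² = 81/64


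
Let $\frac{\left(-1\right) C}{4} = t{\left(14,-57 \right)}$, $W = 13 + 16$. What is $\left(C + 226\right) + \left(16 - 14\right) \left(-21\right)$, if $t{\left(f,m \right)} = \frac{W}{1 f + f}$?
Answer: $\frac{1259}{7} \approx 179.86$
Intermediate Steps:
$W = 29$
$t{\left(f,m \right)} = \frac{29}{2 f}$ ($t{\left(f,m \right)} = \frac{29}{1 f + f} = \frac{29}{f + f} = \frac{29}{2 f}$)
$C = - \frac{29}{7}$ ($C = - 4 \frac{29}{2 \cdot 14} = - 4 \cdot \frac{29}{2} \cdot \frac{1}{14} = \left(-4\right) \frac{29}{28} = - \frac{29}{7} \approx -4.1429$)
$\left(C + 226\right) + \left(16 - 14\right) \left(-21\right) = \left(- \frac{29}{7} + 226\right) + \left(16 - 14\right) \left(-21\right) = \frac{1553}{7} + 2 \left(-21\right) = \frac{1553}{7} - 42 = \frac{1259}{7}$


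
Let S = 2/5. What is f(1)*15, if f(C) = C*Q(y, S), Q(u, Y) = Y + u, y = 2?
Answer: 36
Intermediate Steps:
S = ⅖ (S = 2*(⅕) = ⅖ ≈ 0.40000)
f(C) = 12*C/5 (f(C) = C*(⅖ + 2) = C*(12/5) = 12*C/5)
f(1)*15 = ((12/5)*1)*15 = (12/5)*15 = 36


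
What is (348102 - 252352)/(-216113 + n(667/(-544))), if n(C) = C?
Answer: -52088000/117566139 ≈ -0.44305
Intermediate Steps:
(348102 - 252352)/(-216113 + n(667/(-544))) = (348102 - 252352)/(-216113 + 667/(-544)) = 95750/(-216113 + 667*(-1/544)) = 95750/(-216113 - 667/544) = 95750/(-117566139/544) = 95750*(-544/117566139) = -52088000/117566139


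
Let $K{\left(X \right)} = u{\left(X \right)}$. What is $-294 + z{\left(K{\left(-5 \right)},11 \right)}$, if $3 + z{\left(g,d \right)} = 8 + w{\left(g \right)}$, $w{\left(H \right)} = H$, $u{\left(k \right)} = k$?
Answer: $-294$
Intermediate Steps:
$K{\left(X \right)} = X$
$z{\left(g,d \right)} = 5 + g$ ($z{\left(g,d \right)} = -3 + \left(8 + g\right) = 5 + g$)
$-294 + z{\left(K{\left(-5 \right)},11 \right)} = -294 + \left(5 - 5\right) = -294 + 0 = -294$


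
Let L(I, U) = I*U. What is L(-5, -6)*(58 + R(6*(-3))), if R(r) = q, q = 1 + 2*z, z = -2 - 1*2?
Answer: 1530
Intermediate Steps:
z = -4 (z = -2 - 2 = -4)
q = -7 (q = 1 + 2*(-4) = 1 - 8 = -7)
R(r) = -7
L(-5, -6)*(58 + R(6*(-3))) = (-5*(-6))*(58 - 7) = 30*51 = 1530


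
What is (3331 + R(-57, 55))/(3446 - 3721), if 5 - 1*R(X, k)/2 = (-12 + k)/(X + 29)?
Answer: -46817/3850 ≈ -12.160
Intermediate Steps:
R(X, k) = 10 - 2*(-12 + k)/(29 + X) (R(X, k) = 10 - 2*(-12 + k)/(X + 29) = 10 - 2*(-12 + k)/(29 + X))
(3331 + R(-57, 55))/(3446 - 3721) = (3331 + 2*(157 - 1*55 + 5*(-57))/(29 - 57))/(3446 - 3721) = (3331 + 2*(157 - 55 - 285)/(-28))/(-275) = (3331 + 2*(-1/28)*(-183))*(-1/275) = (3331 + 183/14)*(-1/275) = (46817/14)*(-1/275) = -46817/3850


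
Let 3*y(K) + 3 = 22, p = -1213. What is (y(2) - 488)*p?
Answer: 1752785/3 ≈ 5.8426e+5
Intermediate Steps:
y(K) = 19/3 (y(K) = -1 + (⅓)*22 = -1 + 22/3 = 19/3)
(y(2) - 488)*p = (19/3 - 488)*(-1213) = -1445/3*(-1213) = 1752785/3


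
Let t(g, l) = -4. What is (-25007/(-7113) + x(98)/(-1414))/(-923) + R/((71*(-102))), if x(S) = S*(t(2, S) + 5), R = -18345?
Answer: 57026060291/22545236766 ≈ 2.5294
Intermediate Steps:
x(S) = S (x(S) = S*(-4 + 5) = S*1 = S)
(-25007/(-7113) + x(98)/(-1414))/(-923) + R/((71*(-102))) = (-25007/(-7113) + 98/(-1414))/(-923) - 18345/(71*(-102)) = (-25007*(-1/7113) + 98*(-1/1414))*(-1/923) - 18345/(-7242) = (25007/7113 - 7/101)*(-1/923) - 18345*(-1/7242) = (2475916/718413)*(-1/923) + 6115/2414 = -2475916/663095199 + 6115/2414 = 57026060291/22545236766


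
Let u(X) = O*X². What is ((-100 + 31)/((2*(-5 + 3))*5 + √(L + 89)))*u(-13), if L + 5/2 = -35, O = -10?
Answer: -4664400/697 - 116610*√206/697 ≈ -9093.4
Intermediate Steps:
L = -75/2 (L = -5/2 - 35 = -75/2 ≈ -37.500)
u(X) = -10*X²
((-100 + 31)/((2*(-5 + 3))*5 + √(L + 89)))*u(-13) = ((-100 + 31)/((2*(-5 + 3))*5 + √(-75/2 + 89)))*(-10*(-13)²) = (-69/((2*(-2))*5 + √(103/2)))*(-10*169) = -69/(-4*5 + √206/2)*(-1690) = -69/(-20 + √206/2)*(-1690) = 116610/(-20 + √206/2)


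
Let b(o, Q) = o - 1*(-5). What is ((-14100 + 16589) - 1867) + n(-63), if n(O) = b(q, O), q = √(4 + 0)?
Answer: 629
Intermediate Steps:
q = 2 (q = √4 = 2)
b(o, Q) = 5 + o (b(o, Q) = o + 5 = 5 + o)
n(O) = 7 (n(O) = 5 + 2 = 7)
((-14100 + 16589) - 1867) + n(-63) = ((-14100 + 16589) - 1867) + 7 = (2489 - 1867) + 7 = 622 + 7 = 629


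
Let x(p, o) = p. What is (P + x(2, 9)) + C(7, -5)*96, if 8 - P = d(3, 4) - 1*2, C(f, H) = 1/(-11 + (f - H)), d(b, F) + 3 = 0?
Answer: 111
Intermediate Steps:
d(b, F) = -3 (d(b, F) = -3 + 0 = -3)
C(f, H) = 1/(-11 + f - H)
P = 13 (P = 8 - (-3 - 1*2) = 8 - (-3 - 2) = 8 - 1*(-5) = 8 + 5 = 13)
(P + x(2, 9)) + C(7, -5)*96 = (13 + 2) + 96/(-11 + 7 - 1*(-5)) = 15 + 96/(-11 + 7 + 5) = 15 + 96/1 = 15 + 1*96 = 15 + 96 = 111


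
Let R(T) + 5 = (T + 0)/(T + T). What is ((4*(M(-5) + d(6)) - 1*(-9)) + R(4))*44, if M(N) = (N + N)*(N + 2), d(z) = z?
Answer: 6534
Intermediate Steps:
M(N) = 2*N*(2 + N) (M(N) = (2*N)*(2 + N) = 2*N*(2 + N))
R(T) = -9/2 (R(T) = -5 + (T + 0)/(T + T) = -5 + T/((2*T)) = -5 + T*(1/(2*T)) = -5 + ½ = -9/2)
((4*(M(-5) + d(6)) - 1*(-9)) + R(4))*44 = ((4*(2*(-5)*(2 - 5) + 6) - 1*(-9)) - 9/2)*44 = ((4*(2*(-5)*(-3) + 6) + 9) - 9/2)*44 = ((4*(30 + 6) + 9) - 9/2)*44 = ((4*36 + 9) - 9/2)*44 = ((144 + 9) - 9/2)*44 = (153 - 9/2)*44 = (297/2)*44 = 6534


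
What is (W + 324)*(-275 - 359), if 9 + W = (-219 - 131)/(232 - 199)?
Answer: -6368530/33 ≈ -1.9299e+5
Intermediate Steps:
W = -647/33 (W = -9 + (-219 - 131)/(232 - 199) = -9 - 350/33 = -647/33 ≈ -19.606)
(W + 324)*(-275 - 359) = (-647/33 + 324)*(-275 - 359) = (10045/33)*(-634) = -6368530/33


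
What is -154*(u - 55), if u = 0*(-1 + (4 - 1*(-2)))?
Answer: 8470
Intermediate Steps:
u = 0 (u = 0*(-1 + (4 + 2)) = 0*(-1 + 6) = 0*5 = 0)
-154*(u - 55) = -154*(0 - 55) = -154*(-55) = 8470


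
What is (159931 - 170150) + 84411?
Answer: 74192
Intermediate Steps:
(159931 - 170150) + 84411 = -10219 + 84411 = 74192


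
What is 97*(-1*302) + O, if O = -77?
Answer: -29371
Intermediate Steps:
97*(-1*302) + O = 97*(-1*302) - 77 = 97*(-302) - 77 = -29294 - 77 = -29371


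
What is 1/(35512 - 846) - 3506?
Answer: -121538995/34666 ≈ -3506.0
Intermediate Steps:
1/(35512 - 846) - 3506 = 1/34666 - 3506 = -121538995/34666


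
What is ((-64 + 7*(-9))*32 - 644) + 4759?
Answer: 51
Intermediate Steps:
((-64 + 7*(-9))*32 - 644) + 4759 = ((-64 - 63)*32 - 644) + 4759 = (-127*32 - 644) + 4759 = (-4064 - 644) + 4759 = -4708 + 4759 = 51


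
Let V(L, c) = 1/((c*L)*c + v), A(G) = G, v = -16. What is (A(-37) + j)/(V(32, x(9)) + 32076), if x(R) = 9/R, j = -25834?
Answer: -413936/513217 ≈ -0.80655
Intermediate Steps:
V(L, c) = 1/(-16 + L*c²) (V(L, c) = 1/((c*L)*c - 16) = 1/((L*c)*c - 16) = 1/(L*c² - 16) = 1/(-16 + L*c²))
(A(-37) + j)/(V(32, x(9)) + 32076) = (-37 - 25834)/(1/(-16 + 32*(9/9)²) + 32076) = -25871/(1/(-16 + 32*(9*(⅑))²) + 32076) = -25871/(1/(-16 + 32*1²) + 32076) = -25871/(1/(-16 + 32*1) + 32076) = -25871/(1/(-16 + 32) + 32076) = -25871/(1/16 + 32076) = -25871/513217/16 = -25871*16/513217 = -413936/513217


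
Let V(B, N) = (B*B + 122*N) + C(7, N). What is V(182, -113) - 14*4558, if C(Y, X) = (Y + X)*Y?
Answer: -45216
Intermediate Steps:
C(Y, X) = Y*(X + Y) (C(Y, X) = (X + Y)*Y = Y*(X + Y))
V(B, N) = 49 + B**2 + 129*N (V(B, N) = (B*B + 122*N) + 7*(N + 7) = (B**2 + 122*N) + 7*(7 + N) = (B**2 + 122*N) + (49 + 7*N) = 49 + B**2 + 129*N)
V(182, -113) - 14*4558 = (49 + 182**2 + 129*(-113)) - 14*4558 = (49 + 33124 - 14577) - 1*63812 = 18596 - 63812 = -45216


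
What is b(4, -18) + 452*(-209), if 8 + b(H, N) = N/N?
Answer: -94475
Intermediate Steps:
b(H, N) = -7 (b(H, N) = -8 + N/N = -8 + 1 = -7)
b(4, -18) + 452*(-209) = -7 + 452*(-209) = -7 - 94468 = -94475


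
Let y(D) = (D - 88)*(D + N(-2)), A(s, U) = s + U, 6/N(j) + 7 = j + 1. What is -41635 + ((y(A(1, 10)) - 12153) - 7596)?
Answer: -248693/4 ≈ -62173.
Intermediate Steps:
N(j) = 6/(-6 + j) (N(j) = 6/(-7 + (j + 1)) = 6/(-7 + (1 + j)) = 6/(-6 + j))
A(s, U) = U + s
y(D) = (-88 + D)*(-¾ + D) (y(D) = (D - 88)*(D + 6/(-6 - 2)) = (-88 + D)*(D + 6/(-8)) = (-88 + D)*(D + 6*(-⅛)) = (-88 + D)*(D - ¾) = (-88 + D)*(-¾ + D))
-41635 + ((y(A(1, 10)) - 12153) - 7596) = -41635 + (((66 + (10 + 1)² - 355*(10 + 1)/4) - 12153) - 7596) = -41635 + (((66 + 11² - 355/4*11) - 12153) - 7596) = -41635 + (((66 + 121 - 3905/4) - 12153) - 7596) = -41635 + ((-3157/4 - 12153) - 7596) = -41635 + (-51769/4 - 7596) = -41635 - 82153/4 = -248693/4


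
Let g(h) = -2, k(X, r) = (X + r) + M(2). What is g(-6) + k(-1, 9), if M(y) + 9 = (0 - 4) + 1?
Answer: -6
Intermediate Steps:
M(y) = -12 (M(y) = -9 + ((0 - 4) + 1) = -9 + (-4 + 1) = -9 - 3 = -12)
k(X, r) = -12 + X + r (k(X, r) = (X + r) - 12 = -12 + X + r)
g(-6) + k(-1, 9) = -2 + (-12 - 1 + 9) = -2 - 4 = -6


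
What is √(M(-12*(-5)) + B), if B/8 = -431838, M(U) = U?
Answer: 2*I*√863661 ≈ 1858.7*I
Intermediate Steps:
B = -3454704 (B = 8*(-431838) = -3454704)
√(M(-12*(-5)) + B) = √(-12*(-5) - 3454704) = √(60 - 3454704) = √(-3454644) = 2*I*√863661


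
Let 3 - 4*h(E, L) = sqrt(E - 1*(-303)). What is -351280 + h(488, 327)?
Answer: -1405117/4 - sqrt(791)/4 ≈ -3.5129e+5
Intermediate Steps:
h(E, L) = 3/4 - sqrt(303 + E)/4 (h(E, L) = 3/4 - sqrt(E - 1*(-303))/4 = 3/4 - sqrt(E + 303)/4 = 3/4 - sqrt(303 + E)/4)
-351280 + h(488, 327) = -351280 + (3/4 - sqrt(303 + 488)/4) = -351280 + (3/4 - sqrt(791)/4) = -1405117/4 - sqrt(791)/4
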